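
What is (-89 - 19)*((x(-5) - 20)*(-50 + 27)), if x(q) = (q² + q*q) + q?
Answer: 62100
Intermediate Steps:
x(q) = q + 2*q² (x(q) = (q² + q²) + q = 2*q² + q = q + 2*q²)
(-89 - 19)*((x(-5) - 20)*(-50 + 27)) = (-89 - 19)*((-5*(1 + 2*(-5)) - 20)*(-50 + 27)) = -108*(-5*(1 - 10) - 20)*(-23) = -108*(-5*(-9) - 20)*(-23) = -108*(45 - 20)*(-23) = -2700*(-23) = -108*(-575) = 62100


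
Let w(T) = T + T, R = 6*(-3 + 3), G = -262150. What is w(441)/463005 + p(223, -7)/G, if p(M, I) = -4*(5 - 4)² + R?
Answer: 2589648/1348630675 ≈ 0.0019202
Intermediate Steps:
R = 0 (R = 6*0 = 0)
w(T) = 2*T
p(M, I) = -4 (p(M, I) = -4*(5 - 4)² + 0 = -4*1² + 0 = -4*1 + 0 = -4 + 0 = -4)
w(441)/463005 + p(223, -7)/G = (2*441)/463005 - 4/(-262150) = 882*(1/463005) - 4*(-1/262150) = 98/51445 + 2/131075 = 2589648/1348630675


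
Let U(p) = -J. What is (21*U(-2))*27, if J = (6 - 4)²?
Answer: -2268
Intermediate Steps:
J = 4 (J = 2² = 4)
U(p) = -4 (U(p) = -1*4 = -4)
(21*U(-2))*27 = (21*(-4))*27 = -84*27 = -2268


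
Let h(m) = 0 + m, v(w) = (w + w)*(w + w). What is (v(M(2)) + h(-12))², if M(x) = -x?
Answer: 16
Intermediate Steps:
v(w) = 4*w² (v(w) = (2*w)*(2*w) = 4*w²)
h(m) = m
(v(M(2)) + h(-12))² = (4*(-1*2)² - 12)² = (4*(-2)² - 12)² = (4*4 - 12)² = (16 - 12)² = 4² = 16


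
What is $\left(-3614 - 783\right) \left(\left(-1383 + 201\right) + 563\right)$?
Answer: $2721743$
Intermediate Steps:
$\left(-3614 - 783\right) \left(\left(-1383 + 201\right) + 563\right) = - 4397 \left(-1182 + 563\right) = \left(-4397\right) \left(-619\right) = 2721743$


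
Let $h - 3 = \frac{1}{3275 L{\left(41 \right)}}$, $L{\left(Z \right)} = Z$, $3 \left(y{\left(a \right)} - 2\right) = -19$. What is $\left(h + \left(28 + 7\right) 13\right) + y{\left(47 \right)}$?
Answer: $\frac{182748278}{402825} \approx 453.67$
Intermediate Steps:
$y{\left(a \right)} = - \frac{13}{3}$ ($y{\left(a \right)} = 2 + \frac{1}{3} \left(-19\right) = 2 - \frac{19}{3} = - \frac{13}{3}$)
$h = \frac{402826}{134275}$ ($h = 3 + \frac{1}{3275 \cdot 41} = 3 + \frac{1}{3275} \cdot \frac{1}{41} = 3 + \frac{1}{134275} = \frac{402826}{134275} \approx 3.0$)
$\left(h + \left(28 + 7\right) 13\right) + y{\left(47 \right)} = \left(\frac{402826}{134275} + \left(28 + 7\right) 13\right) - \frac{13}{3} = \left(\frac{402826}{134275} + 35 \cdot 13\right) - \frac{13}{3} = \left(\frac{402826}{134275} + 455\right) - \frac{13}{3} = \frac{61497951}{134275} - \frac{13}{3} = \frac{182748278}{402825}$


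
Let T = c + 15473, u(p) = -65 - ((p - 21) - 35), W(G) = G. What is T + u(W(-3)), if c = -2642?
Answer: 12825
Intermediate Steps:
u(p) = -9 - p (u(p) = -65 - ((-21 + p) - 35) = -65 - (-56 + p) = -65 + (56 - p) = -9 - p)
T = 12831 (T = -2642 + 15473 = 12831)
T + u(W(-3)) = 12831 + (-9 - 1*(-3)) = 12831 + (-9 + 3) = 12831 - 6 = 12825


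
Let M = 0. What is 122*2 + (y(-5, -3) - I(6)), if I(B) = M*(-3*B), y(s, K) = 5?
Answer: 249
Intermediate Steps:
I(B) = 0 (I(B) = 0*(-3*B) = 0)
122*2 + (y(-5, -3) - I(6)) = 122*2 + (5 - 1*0) = 244 + (5 + 0) = 244 + 5 = 249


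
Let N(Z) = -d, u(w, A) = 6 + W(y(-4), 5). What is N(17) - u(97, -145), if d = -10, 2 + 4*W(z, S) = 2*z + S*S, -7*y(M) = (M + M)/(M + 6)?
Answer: -57/28 ≈ -2.0357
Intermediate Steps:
y(M) = -2*M/(7*(6 + M)) (y(M) = -(M + M)/(7*(M + 6)) = -2*M/(7*(6 + M)))
W(z, S) = -1/2 + z/2 + S**2/4 (W(z, S) = -1/2 + (2*z + S*S)/4 = -1/2 + (2*z + S**2)/4 = -1/2 + (S**2 + 2*z)/4 = -1/2 + (z/2 + S**2/4) = -1/2 + z/2 + S**2/4)
u(w, A) = 337/28 (u(w, A) = 6 + (-1/2 + (-2*(-4)/(42 + 7*(-4)))/2 + (1/4)*5**2) = 6 + (-1/2 + (-2*(-4)/(42 - 28))/2 + (1/4)*25) = 6 + (-1/2 + (-2*(-4)/14)/2 + 25/4) = 6 + (-1/2 + (-2*(-4)*1/14)/2 + 25/4) = 6 + (-1/2 + (1/2)*(4/7) + 25/4) = 6 + (-1/2 + 2/7 + 25/4) = 6 + 169/28 = 337/28)
N(Z) = 10 (N(Z) = -1*(-10) = 10)
N(17) - u(97, -145) = 10 - 1*337/28 = 10 - 337/28 = -57/28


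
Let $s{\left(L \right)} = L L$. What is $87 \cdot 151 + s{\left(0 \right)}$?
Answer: $13137$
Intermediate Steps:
$s{\left(L \right)} = L^{2}$
$87 \cdot 151 + s{\left(0 \right)} = 87 \cdot 151 + 0^{2} = 13137 + 0 = 13137$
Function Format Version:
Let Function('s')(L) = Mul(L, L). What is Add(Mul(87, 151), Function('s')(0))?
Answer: 13137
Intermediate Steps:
Function('s')(L) = Pow(L, 2)
Add(Mul(87, 151), Function('s')(0)) = Add(Mul(87, 151), Pow(0, 2)) = Add(13137, 0) = 13137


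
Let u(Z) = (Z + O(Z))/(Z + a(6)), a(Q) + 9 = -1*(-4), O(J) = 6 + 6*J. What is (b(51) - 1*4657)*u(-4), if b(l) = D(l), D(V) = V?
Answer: -101332/9 ≈ -11259.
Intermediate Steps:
a(Q) = -5 (a(Q) = -9 - 1*(-4) = -9 + 4 = -5)
b(l) = l
u(Z) = (6 + 7*Z)/(-5 + Z) (u(Z) = (Z + (6 + 6*Z))/(Z - 5) = (6 + 7*Z)/(-5 + Z))
(b(51) - 1*4657)*u(-4) = (51 - 1*4657)*((6 + 7*(-4))/(-5 - 4)) = (51 - 4657)*((6 - 28)/(-9)) = -(-4606)*(-22)/9 = -4606*22/9 = -101332/9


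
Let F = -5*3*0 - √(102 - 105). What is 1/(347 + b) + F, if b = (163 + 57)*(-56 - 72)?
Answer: -1/27813 - I*√3 ≈ -3.5954e-5 - 1.732*I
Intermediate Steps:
b = -28160 (b = 220*(-128) = -28160)
F = -I*√3 (F = -15*0 - √(-3) = 0 - I*√3 = -I*√3 ≈ -1.732*I)
1/(347 + b) + F = 1/(347 - 28160) - I*√3 = 1/(-27813) - I*√3 = -1/27813 - I*√3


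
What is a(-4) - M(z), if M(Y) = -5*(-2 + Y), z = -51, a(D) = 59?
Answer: -206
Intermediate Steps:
M(Y) = 10 - 5*Y
a(-4) - M(z) = 59 - (10 - 5*(-51)) = 59 - (10 + 255) = 59 - 1*265 = 59 - 265 = -206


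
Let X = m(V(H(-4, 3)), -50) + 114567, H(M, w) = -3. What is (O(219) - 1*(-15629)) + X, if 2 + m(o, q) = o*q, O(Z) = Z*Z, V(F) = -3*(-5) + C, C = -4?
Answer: 177605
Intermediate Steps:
V(F) = 11 (V(F) = -3*(-5) - 4 = 15 - 4 = 11)
O(Z) = Z²
m(o, q) = -2 + o*q
X = 114015 (X = (-2 + 11*(-50)) + 114567 = (-2 - 550) + 114567 = -552 + 114567 = 114015)
(O(219) - 1*(-15629)) + X = (219² - 1*(-15629)) + 114015 = (47961 + 15629) + 114015 = 63590 + 114015 = 177605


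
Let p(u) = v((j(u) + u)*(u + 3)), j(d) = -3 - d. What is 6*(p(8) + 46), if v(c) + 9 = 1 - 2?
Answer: 216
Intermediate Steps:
v(c) = -10 (v(c) = -9 + (1 - 2) = -9 - 1 = -10)
p(u) = -10
6*(p(8) + 46) = 6*(-10 + 46) = 6*36 = 216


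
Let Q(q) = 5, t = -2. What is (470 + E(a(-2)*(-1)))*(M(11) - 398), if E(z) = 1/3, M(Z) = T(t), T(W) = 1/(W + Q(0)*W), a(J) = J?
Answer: -6740347/36 ≈ -1.8723e+5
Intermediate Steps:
T(W) = 1/(6*W) (T(W) = 1/(W + 5*W) = 1/(6*W))
M(Z) = -1/12 (M(Z) = (⅙)/(-2) = (⅙)*(-½) = -1/12)
E(z) = ⅓
(470 + E(a(-2)*(-1)))*(M(11) - 398) = (470 + ⅓)*(-1/12 - 398) = (1411/3)*(-4777/12) = -6740347/36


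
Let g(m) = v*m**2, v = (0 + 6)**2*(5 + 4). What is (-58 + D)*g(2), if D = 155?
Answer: 125712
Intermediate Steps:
v = 324 (v = 6**2*9 = 36*9 = 324)
g(m) = 324*m**2
(-58 + D)*g(2) = (-58 + 155)*(324*2**2) = 97*(324*4) = 97*1296 = 125712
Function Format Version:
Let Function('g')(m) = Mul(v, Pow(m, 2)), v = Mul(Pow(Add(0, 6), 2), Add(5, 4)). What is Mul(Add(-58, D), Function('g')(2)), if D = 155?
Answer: 125712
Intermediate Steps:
v = 324 (v = Mul(Pow(6, 2), 9) = Mul(36, 9) = 324)
Function('g')(m) = Mul(324, Pow(m, 2))
Mul(Add(-58, D), Function('g')(2)) = Mul(Add(-58, 155), Mul(324, Pow(2, 2))) = Mul(97, Mul(324, 4)) = Mul(97, 1296) = 125712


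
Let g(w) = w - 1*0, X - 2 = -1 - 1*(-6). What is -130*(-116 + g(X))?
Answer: 14170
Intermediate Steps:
X = 7 (X = 2 + (-1 - 1*(-6)) = 2 + (-1 + 6) = 2 + 5 = 7)
g(w) = w (g(w) = w + 0 = w)
-130*(-116 + g(X)) = -130*(-116 + 7) = -130*(-109) = 14170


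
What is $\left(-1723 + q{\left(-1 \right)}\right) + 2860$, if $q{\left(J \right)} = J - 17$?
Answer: $1119$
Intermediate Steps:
$q{\left(J \right)} = -17 + J$
$\left(-1723 + q{\left(-1 \right)}\right) + 2860 = \left(-1723 - 18\right) + 2860 = -1741 + 2860 = 1119$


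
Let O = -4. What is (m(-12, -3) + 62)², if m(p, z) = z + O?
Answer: 3025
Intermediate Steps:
m(p, z) = -4 + z (m(p, z) = z - 4 = -4 + z)
(m(-12, -3) + 62)² = ((-4 - 3) + 62)² = (-7 + 62)² = 55² = 3025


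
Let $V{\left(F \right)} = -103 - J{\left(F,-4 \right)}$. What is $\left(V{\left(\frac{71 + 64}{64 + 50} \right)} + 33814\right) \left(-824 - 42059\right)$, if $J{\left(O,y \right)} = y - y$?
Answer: $-1445628813$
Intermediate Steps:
$J{\left(O,y \right)} = 0$
$V{\left(F \right)} = -103$ ($V{\left(F \right)} = -103 - 0 = -103 + 0 = -103$)
$\left(V{\left(\frac{71 + 64}{64 + 50} \right)} + 33814\right) \left(-824 - 42059\right) = \left(-103 + 33814\right) \left(-824 - 42059\right) = 33711 \left(-42883\right) = -1445628813$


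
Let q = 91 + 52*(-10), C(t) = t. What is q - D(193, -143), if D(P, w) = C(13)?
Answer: -442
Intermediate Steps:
D(P, w) = 13
q = -429 (q = 91 - 520 = -429)
q - D(193, -143) = -429 - 1*13 = -429 - 13 = -442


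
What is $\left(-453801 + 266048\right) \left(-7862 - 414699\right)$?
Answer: $79337095433$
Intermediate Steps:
$\left(-453801 + 266048\right) \left(-7862 - 414699\right) = \left(-187753\right) \left(-422561\right) = 79337095433$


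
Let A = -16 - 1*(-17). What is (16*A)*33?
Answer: 528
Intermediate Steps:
A = 1 (A = -16 + 17 = 1)
(16*A)*33 = (16*1)*33 = 16*33 = 528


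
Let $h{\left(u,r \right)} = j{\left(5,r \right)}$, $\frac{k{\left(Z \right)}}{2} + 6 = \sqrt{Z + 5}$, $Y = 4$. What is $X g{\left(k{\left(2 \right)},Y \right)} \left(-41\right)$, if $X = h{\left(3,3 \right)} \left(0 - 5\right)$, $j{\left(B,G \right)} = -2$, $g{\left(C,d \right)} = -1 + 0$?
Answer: $410$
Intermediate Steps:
$k{\left(Z \right)} = -12 + 2 \sqrt{5 + Z}$ ($k{\left(Z \right)} = -12 + 2 \sqrt{Z + 5} = -12 + 2 \sqrt{5 + Z}$)
$g{\left(C,d \right)} = -1$
$h{\left(u,r \right)} = -2$
$X = 10$ ($X = - 2 \left(0 - 5\right) = \left(-2\right) \left(-5\right) = 10$)
$X g{\left(k{\left(2 \right)},Y \right)} \left(-41\right) = 10 \left(-1\right) \left(-41\right) = \left(-10\right) \left(-41\right) = 410$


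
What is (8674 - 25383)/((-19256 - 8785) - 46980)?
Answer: 16709/75021 ≈ 0.22272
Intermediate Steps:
(8674 - 25383)/((-19256 - 8785) - 46980) = -16709/(-28041 - 46980) = -16709/(-75021) = -16709*(-1/75021) = 16709/75021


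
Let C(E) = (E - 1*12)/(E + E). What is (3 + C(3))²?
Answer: 9/4 ≈ 2.2500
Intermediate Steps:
C(E) = (-12 + E)/(2*E) (C(E) = (E - 12)/((2*E)) = (-12 + E)*(1/(2*E)) = (-12 + E)/(2*E))
(3 + C(3))² = (3 + (½)*(-12 + 3)/3)² = (3 + (½)*(⅓)*(-9))² = (3 - 3/2)² = (3/2)² = 9/4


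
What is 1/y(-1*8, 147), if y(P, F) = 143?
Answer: 1/143 ≈ 0.0069930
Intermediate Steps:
1/y(-1*8, 147) = 1/143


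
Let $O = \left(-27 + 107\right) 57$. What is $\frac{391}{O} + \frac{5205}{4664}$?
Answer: $\frac{3194803}{2658480} \approx 1.2017$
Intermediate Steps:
$O = 4560$ ($O = 80 \cdot 57 = 4560$)
$\frac{391}{O} + \frac{5205}{4664} = \frac{391}{4560} + \frac{5205}{4664} = \frac{3194803}{2658480}$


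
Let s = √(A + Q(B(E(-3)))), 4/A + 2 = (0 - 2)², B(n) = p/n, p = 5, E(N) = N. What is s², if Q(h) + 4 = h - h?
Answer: -2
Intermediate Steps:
B(n) = 5/n
Q(h) = -4 (Q(h) = -4 + (h - h) = -4 + 0 = -4)
A = 2 (A = 4/(-2 + (0 - 2)²) = 4/(-2 + (-2)²) = 4/(-2 + 4) = 4/2 = 4*(½) = 2)
s = I*√2 (s = √(2 - 4) = √(-2) = I*√2 ≈ 1.4142*I)
s² = (I*√2)² = -2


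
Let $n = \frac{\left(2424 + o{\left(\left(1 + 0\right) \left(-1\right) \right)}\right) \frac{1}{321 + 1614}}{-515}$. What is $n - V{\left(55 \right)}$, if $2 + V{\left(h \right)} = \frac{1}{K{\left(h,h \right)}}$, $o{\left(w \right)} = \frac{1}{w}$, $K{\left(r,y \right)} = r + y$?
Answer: $\frac{43594489}{21923550} \approx 1.9885$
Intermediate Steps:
$V{\left(h \right)} = -2 + \frac{1}{2 h}$ ($V{\left(h \right)} = -2 + \frac{1}{h + h} = -2 + \frac{1}{2 h}$)
$n = - \frac{2423}{996525}$ ($n = \frac{\left(2424 + \frac{1}{\left(1 + 0\right) \left(-1\right)}\right) \frac{1}{321 + 1614}}{-515} = \frac{2424 + \frac{1}{1 \left(-1\right)}}{1935} \left(- \frac{1}{515}\right) = \left(2424 + \frac{1}{-1}\right) \frac{1}{1935} \left(- \frac{1}{515}\right) = \left(2424 - 1\right) \frac{1}{1935} \left(- \frac{1}{515}\right) = 2423 \cdot \frac{1}{1935} \left(- \frac{1}{515}\right) = \frac{2423}{1935} \left(- \frac{1}{515}\right) = - \frac{2423}{996525} \approx -0.0024314$)
$n - V{\left(55 \right)} = - \frac{2423}{996525} - \left(-2 + \frac{1}{2 \cdot 55}\right) = - \frac{2423}{996525} - \left(-2 + \frac{1}{2} \cdot \frac{1}{55}\right) = - \frac{2423}{996525} - \left(-2 + \frac{1}{110}\right) = - \frac{2423}{996525} - - \frac{219}{110} = - \frac{2423}{996525} + \frac{219}{110} = \frac{43594489}{21923550}$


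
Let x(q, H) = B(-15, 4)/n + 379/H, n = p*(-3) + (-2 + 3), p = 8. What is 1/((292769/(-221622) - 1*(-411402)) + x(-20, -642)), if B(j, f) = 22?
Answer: 272705871/112190958649879 ≈ 2.4307e-6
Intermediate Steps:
n = -23 (n = 8*(-3) + (-2 + 3) = -24 + 1 = -23)
x(q, H) = -22/23 + 379/H (x(q, H) = 22/(-23) + 379/H = 22*(-1/23) + 379/H = -22/23 + 379/H)
1/((292769/(-221622) - 1*(-411402)) + x(-20, -642)) = 1/((292769/(-221622) - 1*(-411402)) + (-22/23 + 379/(-642))) = 1/((292769*(-1/221622) + 411402) + (-22/23 + 379*(-1/642))) = 1/((-292769/221622 + 411402) + (-22/23 - 379/642)) = 1/(91175441275/221622 - 22841/14766) = 1/(112190958649879/272705871) = 272705871/112190958649879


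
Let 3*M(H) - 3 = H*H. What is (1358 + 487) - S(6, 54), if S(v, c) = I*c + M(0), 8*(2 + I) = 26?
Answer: 3553/2 ≈ 1776.5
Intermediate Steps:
I = 5/4 (I = -2 + (⅛)*26 = -2 + 13/4 = 5/4 ≈ 1.2500)
M(H) = 1 + H²/3 (M(H) = 1 + (H*H)/3 = 1 + H²/3)
S(v, c) = 1 + 5*c/4 (S(v, c) = 5*c/4 + (1 + (⅓)*0²) = 5*c/4 + (1 + (⅓)*0) = 5*c/4 + (1 + 0) = 5*c/4 + 1 = 1 + 5*c/4)
(1358 + 487) - S(6, 54) = (1358 + 487) - (1 + (5/4)*54) = 1845 - (1 + 135/2) = 1845 - 1*137/2 = 1845 - 137/2 = 3553/2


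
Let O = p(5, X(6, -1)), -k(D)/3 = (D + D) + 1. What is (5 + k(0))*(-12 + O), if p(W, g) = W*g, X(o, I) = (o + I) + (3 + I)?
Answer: 46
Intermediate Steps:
k(D) = -3 - 6*D (k(D) = -3*((D + D) + 1) = -3*(2*D + 1) = -3*(1 + 2*D) = -3 - 6*D)
X(o, I) = 3 + o + 2*I (X(o, I) = (I + o) + (3 + I) = 3 + o + 2*I)
O = 35 (O = 5*(3 + 6 + 2*(-1)) = 5*(3 + 6 - 2) = 5*7 = 35)
(5 + k(0))*(-12 + O) = (5 + (-3 - 6*0))*(-12 + 35) = (5 + (-3 + 0))*23 = (5 - 3)*23 = 2*23 = 46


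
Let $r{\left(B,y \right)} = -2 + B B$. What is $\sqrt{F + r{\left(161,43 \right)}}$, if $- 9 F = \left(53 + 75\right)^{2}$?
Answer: $\frac{\sqrt{216887}}{3} \approx 155.24$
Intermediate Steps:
$r{\left(B,y \right)} = -2 + B^{2}$
$F = - \frac{16384}{9}$ ($F = - \frac{\left(53 + 75\right)^{2}}{9} = - \frac{128^{2}}{9} = \left(- \frac{1}{9}\right) 16384 = - \frac{16384}{9} \approx -1820.4$)
$\sqrt{F + r{\left(161,43 \right)}} = \sqrt{- \frac{16384}{9} - \left(2 - 161^{2}\right)} = \sqrt{- \frac{16384}{9} + \left(-2 + 25921\right)} = \sqrt{- \frac{16384}{9} + 25919} = \sqrt{\frac{216887}{9}} = \frac{\sqrt{216887}}{3}$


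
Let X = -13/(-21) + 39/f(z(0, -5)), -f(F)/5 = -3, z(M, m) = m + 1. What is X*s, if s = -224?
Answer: -10816/15 ≈ -721.07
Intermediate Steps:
z(M, m) = 1 + m
f(F) = 15 (f(F) = -5*(-3) = 15)
X = 338/105 (X = -13/(-21) + 39/15 = -13*(-1/21) + 39*(1/15) = 13/21 + 13/5 = 338/105 ≈ 3.2190)
X*s = (338/105)*(-224) = -10816/15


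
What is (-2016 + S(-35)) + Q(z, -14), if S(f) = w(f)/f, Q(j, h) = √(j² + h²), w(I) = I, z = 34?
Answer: -2015 + 26*√2 ≈ -1978.2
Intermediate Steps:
Q(j, h) = √(h² + j²)
S(f) = 1 (S(f) = f/f = 1)
(-2016 + S(-35)) + Q(z, -14) = (-2016 + 1) + √((-14)² + 34²) = -2015 + √(196 + 1156) = -2015 + √1352 = -2015 + 26*√2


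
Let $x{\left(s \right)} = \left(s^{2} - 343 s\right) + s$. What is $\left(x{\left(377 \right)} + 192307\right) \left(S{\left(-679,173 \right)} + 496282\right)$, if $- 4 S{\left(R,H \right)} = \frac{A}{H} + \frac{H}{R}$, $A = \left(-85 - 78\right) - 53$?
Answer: $\frac{23960218744372119}{234934} \approx 1.0199 \cdot 10^{11}$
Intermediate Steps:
$A = -216$ ($A = -163 - 53 = -216$)
$S{\left(R,H \right)} = \frac{54}{H} - \frac{H}{4 R}$ ($S{\left(R,H \right)} = - \frac{- \frac{216}{H} + \frac{H}{R}}{4} = \frac{54}{H} - \frac{H}{4 R}$)
$x{\left(s \right)} = s^{2} - 342 s$
$\left(x{\left(377 \right)} + 192307\right) \left(S{\left(-679,173 \right)} + 496282\right) = \left(377 \left(-342 + 377\right) + 192307\right) \left(\left(\frac{54}{173} - \frac{173}{4 \left(-679\right)}\right) + 496282\right) = \left(377 \cdot 35 + 192307\right) \left(\left(54 \cdot \frac{1}{173} - \frac{173}{4} \left(- \frac{1}{679}\right)\right) + 496282\right) = \left(13195 + 192307\right) \left(\left(\frac{54}{173} + \frac{173}{2716}\right) + 496282\right) = 205502 \left(\frac{176593}{469868} + 496282\right) = 205502 \cdot \frac{233187207369}{469868} = \frac{23960218744372119}{234934}$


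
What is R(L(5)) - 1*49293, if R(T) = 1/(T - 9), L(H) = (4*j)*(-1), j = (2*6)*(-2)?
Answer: -4288490/87 ≈ -49293.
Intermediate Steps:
j = -24 (j = 12*(-2) = -24)
L(H) = 96 (L(H) = (4*(-24))*(-1) = -96*(-1) = 96)
R(T) = 1/(-9 + T)
R(L(5)) - 1*49293 = 1/(-9 + 96) - 1*49293 = 1/87 - 49293 = -4288490/87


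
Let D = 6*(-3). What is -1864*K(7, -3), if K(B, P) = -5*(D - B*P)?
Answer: 27960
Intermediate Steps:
D = -18
K(B, P) = 90 + 5*B*P (K(B, P) = -5*(-18 - B*P) = 90 + 5*B*P)
-1864*K(7, -3) = -1864*(90 + 5*7*(-3)) = -1864*(90 - 105) = -1864*(-15) = 27960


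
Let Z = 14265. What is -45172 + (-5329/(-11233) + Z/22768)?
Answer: -11552590416951/255752944 ≈ -45171.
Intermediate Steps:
-45172 + (-5329/(-11233) + Z/22768) = -45172 + (-5329/(-11233) + 14265/22768) = -45172 + (-5329*(-1/11233) + 14265*(1/22768)) = -45172 + (5329/11233 + 14265/22768) = -45172 + 281569417/255752944 = -11552590416951/255752944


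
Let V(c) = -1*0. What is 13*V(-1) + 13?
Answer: 13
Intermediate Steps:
V(c) = 0
13*V(-1) + 13 = 13*0 + 13 = 0 + 13 = 13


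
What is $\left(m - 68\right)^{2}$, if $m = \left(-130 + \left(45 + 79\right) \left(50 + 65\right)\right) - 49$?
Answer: $196364169$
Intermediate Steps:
$m = 14081$ ($m = \left(-130 + 124 \cdot 115\right) - 49 = \left(-130 + 14260\right) - 49 = 14130 - 49 = 14081$)
$\left(m - 68\right)^{2} = \left(14081 - 68\right)^{2} = 14013^{2} = 196364169$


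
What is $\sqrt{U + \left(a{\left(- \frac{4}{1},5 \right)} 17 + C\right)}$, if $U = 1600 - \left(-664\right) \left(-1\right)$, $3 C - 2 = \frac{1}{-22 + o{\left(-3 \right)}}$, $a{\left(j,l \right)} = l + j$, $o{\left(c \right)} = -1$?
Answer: $\frac{\sqrt{504482}}{23} \approx 30.881$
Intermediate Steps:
$a{\left(j,l \right)} = j + l$
$C = \frac{15}{23}$ ($C = \frac{2}{3} + \frac{1}{3 \left(-22 - 1\right)} = \frac{2}{3} + \frac{1}{3 \left(-23\right)} = \frac{2}{3} + \frac{1}{3} \left(- \frac{1}{23}\right) = \frac{2}{3} - \frac{1}{69} = \frac{15}{23} \approx 0.65217$)
$U = 936$ ($U = 1600 - 664 = 936$)
$\sqrt{U + \left(a{\left(- \frac{4}{1},5 \right)} 17 + C\right)} = \sqrt{936 + \left(\left(- \frac{4}{1} + 5\right) 17 + \frac{15}{23}\right)} = \sqrt{936 + \left(\left(\left(-4\right) 1 + 5\right) 17 + \frac{15}{23}\right)} = \sqrt{936 + \left(\left(-4 + 5\right) 17 + \frac{15}{23}\right)} = \sqrt{936 + \left(1 \cdot 17 + \frac{15}{23}\right)} = \sqrt{936 + \left(17 + \frac{15}{23}\right)} = \sqrt{936 + \frac{406}{23}} = \sqrt{\frac{21934}{23}} = \frac{\sqrt{504482}}{23}$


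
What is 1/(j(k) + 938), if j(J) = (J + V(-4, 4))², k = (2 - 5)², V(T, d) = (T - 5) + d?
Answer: 1/954 ≈ 0.0010482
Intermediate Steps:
V(T, d) = -5 + T + d (V(T, d) = (-5 + T) + d = -5 + T + d)
k = 9 (k = (-3)² = 9)
j(J) = (-5 + J)² (j(J) = (J + (-5 - 4 + 4))² = (J - 5)² = (-5 + J)²)
1/(j(k) + 938) = 1/((-5 + 9)² + 938) = 1/(4² + 938) = 1/(16 + 938) = 1/954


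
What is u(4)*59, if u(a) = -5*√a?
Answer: -590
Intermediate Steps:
u(4)*59 = -5*√4*59 = -5*2*59 = -10*59 = -590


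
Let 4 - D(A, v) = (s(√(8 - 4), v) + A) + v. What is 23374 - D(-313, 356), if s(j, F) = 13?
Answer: 23426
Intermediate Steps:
D(A, v) = -9 - A - v (D(A, v) = 4 - ((13 + A) + v) = 4 - (13 + A + v) = 4 + (-13 - A - v) = -9 - A - v)
23374 - D(-313, 356) = 23374 - (-9 - 1*(-313) - 1*356) = 23374 - (-9 + 313 - 356) = 23374 - 1*(-52) = 23374 + 52 = 23426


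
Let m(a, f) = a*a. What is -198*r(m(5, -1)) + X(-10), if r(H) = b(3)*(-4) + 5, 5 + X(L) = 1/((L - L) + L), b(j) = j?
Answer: 13809/10 ≈ 1380.9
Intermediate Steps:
X(L) = -5 + 1/L (X(L) = -5 + 1/((L - L) + L) = -5 + 1/(0 + L) = -5 + 1/L)
m(a, f) = a²
r(H) = -7 (r(H) = 3*(-4) + 5 = -12 + 5 = -7)
-198*r(m(5, -1)) + X(-10) = -198*(-7) + (-5 + 1/(-10)) = 1386 + (-5 - ⅒) = 1386 - 51/10 = 13809/10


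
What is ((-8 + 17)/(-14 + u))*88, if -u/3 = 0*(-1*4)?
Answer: -396/7 ≈ -56.571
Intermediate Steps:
u = 0 (u = -0*(-1*4) = -0*(-4) = -3*0 = 0)
((-8 + 17)/(-14 + u))*88 = ((-8 + 17)/(-14 + 0))*88 = (9/(-14))*88 = (9*(-1/14))*88 = -9/14*88 = -396/7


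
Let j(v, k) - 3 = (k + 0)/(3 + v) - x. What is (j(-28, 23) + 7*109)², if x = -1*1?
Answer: 366799104/625 ≈ 5.8688e+5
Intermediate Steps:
x = -1
j(v, k) = 4 + k/(3 + v) (j(v, k) = 3 + ((k + 0)/(3 + v) - 1*(-1)) = 3 + (k/(3 + v) + 1) = 3 + (1 + k/(3 + v)) = 4 + k/(3 + v))
(j(-28, 23) + 7*109)² = ((12 + 23 + 4*(-28))/(3 - 28) + 7*109)² = ((12 + 23 - 112)/(-25) + 763)² = (-1/25*(-77) + 763)² = (77/25 + 763)² = (19152/25)² = 366799104/625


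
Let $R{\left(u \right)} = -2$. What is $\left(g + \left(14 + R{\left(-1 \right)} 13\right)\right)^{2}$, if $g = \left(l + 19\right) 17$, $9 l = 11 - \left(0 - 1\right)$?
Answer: $\frac{1002001}{9} \approx 1.1133 \cdot 10^{5}$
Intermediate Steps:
$l = \frac{4}{3}$ ($l = \frac{11 - \left(0 - 1\right)}{9} = \frac{11 - -1}{9} = \frac{11 + 1}{9} = \frac{1}{9} \cdot 12 = \frac{4}{3} \approx 1.3333$)
$g = \frac{1037}{3}$ ($g = \left(\frac{4}{3} + 19\right) 17 = \frac{61}{3} \cdot 17 = \frac{1037}{3} \approx 345.67$)
$\left(g + \left(14 + R{\left(-1 \right)} 13\right)\right)^{2} = \left(\frac{1037}{3} + \left(14 - 26\right)\right)^{2} = \left(\frac{1037}{3} - 12\right)^{2} = \left(\frac{1001}{3}\right)^{2} = \frac{1002001}{9}$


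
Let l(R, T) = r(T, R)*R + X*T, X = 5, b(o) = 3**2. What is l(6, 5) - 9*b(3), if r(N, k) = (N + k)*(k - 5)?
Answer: 10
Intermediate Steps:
b(o) = 9
r(N, k) = (-5 + k)*(N + k) (r(N, k) = (N + k)*(-5 + k) = (-5 + k)*(N + k))
l(R, T) = 5*T + R*(R**2 - 5*R - 5*T + R*T) (l(R, T) = (R**2 - 5*T - 5*R + T*R)*R + 5*T = (R**2 - 5*T - 5*R + R*T)*R + 5*T = (R**2 - 5*R - 5*T + R*T)*R + 5*T = R*(R**2 - 5*R - 5*T + R*T) + 5*T = 5*T + R*(R**2 - 5*R - 5*T + R*T))
l(6, 5) - 9*b(3) = (5*5 + 6*(6**2 - 5*6 - 5*5 + 6*5)) - 9*9 = (25 + 6*(36 - 30 - 25 + 30)) - 81 = (25 + 6*11) - 81 = (25 + 66) - 81 = 91 - 81 = 10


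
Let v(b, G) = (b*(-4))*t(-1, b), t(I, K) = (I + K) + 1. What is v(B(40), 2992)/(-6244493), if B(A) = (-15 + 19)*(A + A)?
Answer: 409600/6244493 ≈ 0.065594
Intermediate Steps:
t(I, K) = 1 + I + K
B(A) = 8*A (B(A) = 4*(2*A) = 8*A)
v(b, G) = -4*b² (v(b, G) = (b*(-4))*(1 - 1 + b) = (-4*b)*b = -4*b²)
v(B(40), 2992)/(-6244493) = -4*(8*40)²/(-6244493) = -4*320²*(-1/6244493) = -4*102400*(-1/6244493) = -409600*(-1/6244493) = 409600/6244493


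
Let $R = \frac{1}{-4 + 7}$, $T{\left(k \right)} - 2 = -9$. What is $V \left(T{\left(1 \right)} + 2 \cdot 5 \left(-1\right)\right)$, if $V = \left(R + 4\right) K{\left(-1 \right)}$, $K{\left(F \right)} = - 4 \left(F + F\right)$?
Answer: $- \frac{1768}{3} \approx -589.33$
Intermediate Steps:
$T{\left(k \right)} = -7$ ($T{\left(k \right)} = 2 - 9 = -7$)
$R = \frac{1}{3} \approx 0.33333$
$K{\left(F \right)} = - 8 F$ ($K{\left(F \right)} = - 4 \cdot 2 F = - 8 F$)
$V = \frac{104}{3}$ ($V = \left(\frac{1}{3} + 4\right) \left(\left(-8\right) \left(-1\right)\right) = \frac{13}{3} \cdot 8 = \frac{104}{3} \approx 34.667$)
$V \left(T{\left(1 \right)} + 2 \cdot 5 \left(-1\right)\right) = \frac{104 \left(-7 + 2 \cdot 5 \left(-1\right)\right)}{3} = \frac{104 \left(-7 + 10 \left(-1\right)\right)}{3} = \frac{104 \left(-7 - 10\right)}{3} = \frac{104}{3} \left(-17\right) = - \frac{1768}{3}$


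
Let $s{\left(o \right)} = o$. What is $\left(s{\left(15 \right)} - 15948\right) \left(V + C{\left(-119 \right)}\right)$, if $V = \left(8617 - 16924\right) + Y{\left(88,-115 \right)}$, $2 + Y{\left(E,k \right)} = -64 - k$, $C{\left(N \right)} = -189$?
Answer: $134586051$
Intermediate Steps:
$Y{\left(E,k \right)} = -66 - k$ ($Y{\left(E,k \right)} = -2 - \left(64 + k\right) = -66 - k$)
$V = -8258$ ($V = \left(8617 - 16924\right) - -49 = -8307 + \left(-66 + 115\right) = -8307 + 49 = -8258$)
$\left(s{\left(15 \right)} - 15948\right) \left(V + C{\left(-119 \right)}\right) = \left(15 - 15948\right) \left(-8258 - 189\right) = \left(-15933\right) \left(-8447\right) = 134586051$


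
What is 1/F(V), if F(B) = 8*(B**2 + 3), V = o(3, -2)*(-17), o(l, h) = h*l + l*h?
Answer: 1/332952 ≈ 3.0034e-6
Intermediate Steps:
o(l, h) = 2*h*l (o(l, h) = h*l + h*l = 2*h*l)
V = 204 (V = (2*(-2)*3)*(-17) = -12*(-17) = 204)
F(B) = 24 + 8*B**2 (F(B) = 8*(3 + B**2) = 24 + 8*B**2)
1/F(V) = 1/(24 + 8*204**2) = 1/(24 + 8*41616) = 1/(24 + 332928) = 1/332952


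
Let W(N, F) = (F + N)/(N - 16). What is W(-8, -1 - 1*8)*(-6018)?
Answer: -17051/4 ≈ -4262.8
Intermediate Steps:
W(N, F) = (F + N)/(-16 + N)
W(-8, -1 - 1*8)*(-6018) = (((-1 - 1*8) - 8)/(-16 - 8))*(-6018) = (((-1 - 8) - 8)/(-24))*(-6018) = -(-9 - 8)/24*(-6018) = -1/24*(-17)*(-6018) = (17/24)*(-6018) = -17051/4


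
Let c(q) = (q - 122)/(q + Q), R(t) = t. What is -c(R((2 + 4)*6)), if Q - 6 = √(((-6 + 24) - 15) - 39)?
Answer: 301/150 - 43*I/150 ≈ 2.0067 - 0.28667*I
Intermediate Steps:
Q = 6 + 6*I (Q = 6 + √(((-6 + 24) - 15) - 39) = 6 + √((18 - 15) - 39) = 6 + √(3 - 39) = 6 + √(-36) = 6 + 6*I ≈ 6.0 + 6.0*I)
c(q) = (-122 + q)/(6 + q + 6*I) (c(q) = (q - 122)/(q + (6 + 6*I)) = (-122 + q)/(6 + q + 6*I))
-c(R((2 + 4)*6)) = -(-122 + (2 + 4)*6)/(6 + (2 + 4)*6 + 6*I) = -(-122 + 6*6)/(6 + 6*6 + 6*I) = -(-122 + 36)/(6 + 36 + 6*I) = -(-86)/(42 + 6*I) = -(42 - 6*I)/1800*(-86) = -(-43)*(42 - 6*I)/900 = 43*(42 - 6*I)/900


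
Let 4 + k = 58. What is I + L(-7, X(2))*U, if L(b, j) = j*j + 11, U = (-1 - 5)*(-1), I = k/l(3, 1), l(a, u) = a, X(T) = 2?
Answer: 108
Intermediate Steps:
k = 54 (k = -4 + 58 = 54)
I = 18 (I = 54/3 = 54*(1/3) = 18)
U = 6 (U = -6*(-1) = 6)
L(b, j) = 11 + j**2 (L(b, j) = j**2 + 11 = 11 + j**2)
I + L(-7, X(2))*U = 18 + (11 + 2**2)*6 = 18 + (11 + 4)*6 = 18 + 15*6 = 18 + 90 = 108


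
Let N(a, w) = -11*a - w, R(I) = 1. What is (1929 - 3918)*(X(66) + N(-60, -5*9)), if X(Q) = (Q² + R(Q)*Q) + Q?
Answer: -10328877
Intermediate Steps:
N(a, w) = -w - 11*a
X(Q) = Q² + 2*Q (X(Q) = (Q² + 1*Q) + Q = (Q² + Q) + Q = (Q + Q²) + Q = Q² + 2*Q)
(1929 - 3918)*(X(66) + N(-60, -5*9)) = (1929 - 3918)*(66*(2 + 66) + (-(-5)*9 - 11*(-60))) = -1989*(66*68 + (-1*(-45) + 660)) = -1989*(4488 + (45 + 660)) = -1989*(4488 + 705) = -1989*5193 = -10328877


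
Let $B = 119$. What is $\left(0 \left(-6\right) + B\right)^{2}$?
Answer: $14161$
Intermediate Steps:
$\left(0 \left(-6\right) + B\right)^{2} = \left(0 \left(-6\right) + 119\right)^{2} = \left(0 + 119\right)^{2} = 119^{2} = 14161$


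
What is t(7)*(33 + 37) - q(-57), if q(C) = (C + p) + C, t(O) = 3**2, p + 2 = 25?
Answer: 721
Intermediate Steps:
p = 23 (p = -2 + 25 = 23)
t(O) = 9
q(C) = 23 + 2*C (q(C) = (C + 23) + C = (23 + C) + C = 23 + 2*C)
t(7)*(33 + 37) - q(-57) = 9*(33 + 37) - (23 + 2*(-57)) = 9*70 - (23 - 114) = 630 - 1*(-91) = 630 + 91 = 721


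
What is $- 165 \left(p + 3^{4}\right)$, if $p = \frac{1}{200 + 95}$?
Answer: $- \frac{788568}{59} \approx -13366.0$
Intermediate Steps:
$p = \frac{1}{295} \approx 0.0033898$
$- 165 \left(p + 3^{4}\right) = - 165 \left(\frac{1}{295} + 3^{4}\right) = - 165 \left(\frac{1}{295} + 81\right) = \left(-165\right) \frac{23896}{295} = - \frac{788568}{59}$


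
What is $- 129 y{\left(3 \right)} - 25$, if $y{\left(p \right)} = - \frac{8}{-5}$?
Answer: $- \frac{1157}{5} \approx -231.4$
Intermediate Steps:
$y{\left(p \right)} = \frac{8}{5}$ ($y{\left(p \right)} = \left(-8\right) \left(- \frac{1}{5}\right) = \frac{8}{5}$)
$- 129 y{\left(3 \right)} - 25 = \left(-129\right) \frac{8}{5} - 25 = - \frac{1032}{5} - 25 = - \frac{1157}{5}$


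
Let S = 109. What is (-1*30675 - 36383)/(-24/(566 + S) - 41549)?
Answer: 15088050/9348533 ≈ 1.6139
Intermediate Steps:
(-1*30675 - 36383)/(-24/(566 + S) - 41549) = (-1*30675 - 36383)/(-24/(566 + 109) - 41549) = (-30675 - 36383)/(-24/675 - 41549) = -67058/(-24*1/675 - 41549) = -67058/(-8/225 - 41549) = -67058/(-9348533/225) = -67058*(-225/9348533) = 15088050/9348533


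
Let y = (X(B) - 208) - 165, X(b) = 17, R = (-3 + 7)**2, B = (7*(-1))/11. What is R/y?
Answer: -4/89 ≈ -0.044944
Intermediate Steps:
B = -7/11 (B = -7*1/11 = -7/11 ≈ -0.63636)
R = 16 (R = 4**2 = 16)
y = -356 (y = (17 - 208) - 165 = -191 - 165 = -356)
R/y = 16/(-356) = 16*(-1/356) = -4/89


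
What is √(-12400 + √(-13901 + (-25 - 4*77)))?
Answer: √(-12400 + I*√14234) ≈ 0.5357 + 111.36*I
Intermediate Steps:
√(-12400 + √(-13901 + (-25 - 4*77))) = √(-12400 + √(-13901 + (-25 - 308))) = √(-12400 + √(-13901 - 333)) = √(-12400 + √(-14234)) = √(-12400 + I*√14234)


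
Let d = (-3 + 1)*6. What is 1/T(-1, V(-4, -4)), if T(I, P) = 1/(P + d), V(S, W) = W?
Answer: -16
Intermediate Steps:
d = -12 (d = -2*6 = -12)
T(I, P) = 1/(-12 + P) (T(I, P) = 1/(P - 12) = 1/(-12 + P))
1/T(-1, V(-4, -4)) = 1/(1/(-12 - 4)) = 1/(1/(-16)) = 1/(-1/16) = -16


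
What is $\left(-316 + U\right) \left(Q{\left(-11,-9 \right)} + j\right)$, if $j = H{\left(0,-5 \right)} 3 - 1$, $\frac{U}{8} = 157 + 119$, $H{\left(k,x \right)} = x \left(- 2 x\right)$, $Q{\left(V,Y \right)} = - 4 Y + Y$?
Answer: $-234608$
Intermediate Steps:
$Q{\left(V,Y \right)} = - 3 Y$
$H{\left(k,x \right)} = - 2 x^{2}$
$U = 2208$ ($U = 8 \left(157 + 119\right) = 8 \cdot 276 = 2208$)
$j = -151$ ($j = - 2 \left(-5\right)^{2} \cdot 3 - 1 = \left(-2\right) 25 \cdot 3 - 1 = \left(-50\right) 3 - 1 = -150 - 1 = -151$)
$\left(-316 + U\right) \left(Q{\left(-11,-9 \right)} + j\right) = \left(-316 + 2208\right) \left(\left(-3\right) \left(-9\right) - 151\right) = 1892 \left(27 - 151\right) = 1892 \left(-124\right) = -234608$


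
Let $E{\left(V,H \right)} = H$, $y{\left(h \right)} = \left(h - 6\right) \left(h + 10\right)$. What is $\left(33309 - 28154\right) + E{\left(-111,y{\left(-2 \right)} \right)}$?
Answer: $5091$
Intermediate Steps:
$y{\left(h \right)} = \left(-6 + h\right) \left(10 + h\right)$
$\left(33309 - 28154\right) + E{\left(-111,y{\left(-2 \right)} \right)} = \left(33309 - 28154\right) + \left(-60 + \left(-2\right)^{2} + 4 \left(-2\right)\right) = 5155 - 64 = 5091$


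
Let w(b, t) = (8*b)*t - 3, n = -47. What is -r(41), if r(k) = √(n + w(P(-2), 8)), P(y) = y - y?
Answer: -5*I*√2 ≈ -7.0711*I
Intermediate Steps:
P(y) = 0
w(b, t) = -3 + 8*b*t (w(b, t) = 8*b*t - 3 = -3 + 8*b*t)
r(k) = 5*I*√2 (r(k) = √(-47 + (-3 + 8*0*8)) = √(-47 + (-3 + 0)) = √(-47 - 3) = √(-50) = 5*I*√2)
-r(41) = -5*I*√2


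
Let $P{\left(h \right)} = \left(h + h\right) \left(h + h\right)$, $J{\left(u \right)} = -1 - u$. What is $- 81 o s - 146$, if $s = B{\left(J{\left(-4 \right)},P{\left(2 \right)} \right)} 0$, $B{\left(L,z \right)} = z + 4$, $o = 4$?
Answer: $-146$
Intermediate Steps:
$P{\left(h \right)} = 4 h^{2}$ ($P{\left(h \right)} = 2 h 2 h = 4 h^{2}$)
$B{\left(L,z \right)} = 4 + z$
$s = 0$ ($s = \left(4 + 4 \cdot 2^{2}\right) 0 = \left(4 + 4 \cdot 4\right) 0 = \left(4 + 16\right) 0 = 20 \cdot 0 = 0$)
$- 81 o s - 146 = - 81 \cdot 4 \cdot 0 - 146 = \left(-81\right) 0 - 146 = 0 - 146 = -146$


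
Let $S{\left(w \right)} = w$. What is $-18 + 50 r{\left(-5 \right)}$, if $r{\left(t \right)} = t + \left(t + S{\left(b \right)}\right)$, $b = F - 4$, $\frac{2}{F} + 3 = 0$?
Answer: $- \frac{2254}{3} \approx -751.33$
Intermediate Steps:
$F = - \frac{2}{3}$ ($F = \frac{2}{-3 + 0} = \frac{2}{-3} = 2 \left(- \frac{1}{3}\right) = - \frac{2}{3} \approx -0.66667$)
$b = - \frac{14}{3}$ ($b = - \frac{2}{3} - 4 = - \frac{14}{3} \approx -4.6667$)
$r{\left(t \right)} = - \frac{14}{3} + 2 t$ ($r{\left(t \right)} = t + \left(t - \frac{14}{3}\right) = t + \left(- \frac{14}{3} + t\right) = - \frac{14}{3} + 2 t$)
$-18 + 50 r{\left(-5 \right)} = -18 + 50 \left(- \frac{14}{3} + 2 \left(-5\right)\right) = -18 + 50 \left(- \frac{14}{3} - 10\right) = -18 + 50 \left(- \frac{44}{3}\right) = -18 - \frac{2200}{3} = - \frac{2254}{3}$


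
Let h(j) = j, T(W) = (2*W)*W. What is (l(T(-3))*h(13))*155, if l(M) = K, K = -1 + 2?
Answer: 2015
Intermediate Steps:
T(W) = 2*W**2
K = 1
l(M) = 1
(l(T(-3))*h(13))*155 = (1*13)*155 = 13*155 = 2015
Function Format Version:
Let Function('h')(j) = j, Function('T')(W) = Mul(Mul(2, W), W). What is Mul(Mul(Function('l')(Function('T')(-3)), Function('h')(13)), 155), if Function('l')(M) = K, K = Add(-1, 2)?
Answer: 2015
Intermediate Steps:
Function('T')(W) = Mul(2, Pow(W, 2))
K = 1
Function('l')(M) = 1
Mul(Mul(Function('l')(Function('T')(-3)), Function('h')(13)), 155) = Mul(Mul(1, 13), 155) = Mul(13, 155) = 2015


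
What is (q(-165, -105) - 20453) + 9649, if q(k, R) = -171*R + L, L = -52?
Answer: 7099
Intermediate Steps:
q(k, R) = -52 - 171*R (q(k, R) = -171*R - 52 = -52 - 171*R)
(q(-165, -105) - 20453) + 9649 = ((-52 - 171*(-105)) - 20453) + 9649 = ((-52 + 17955) - 20453) + 9649 = (17903 - 20453) + 9649 = -2550 + 9649 = 7099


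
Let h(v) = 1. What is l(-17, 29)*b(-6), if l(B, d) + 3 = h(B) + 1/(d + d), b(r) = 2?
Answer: -115/29 ≈ -3.9655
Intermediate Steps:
l(B, d) = -2 + 1/(2*d) (l(B, d) = -3 + (1 + 1/(d + d)) = -3 + (1 + 1/(2*d)) = -2 + 1/(2*d))
l(-17, 29)*b(-6) = (-2 + (½)/29)*2 = (-2 + (½)*(1/29))*2 = (-2 + 1/58)*2 = -115/58*2 = -115/29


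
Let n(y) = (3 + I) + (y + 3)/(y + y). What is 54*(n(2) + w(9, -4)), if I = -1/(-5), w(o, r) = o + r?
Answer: 5103/10 ≈ 510.30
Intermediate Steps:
I = 1/5 (I = -1*(-1/5) = 1/5 ≈ 0.20000)
n(y) = 16/5 + (3 + y)/(2*y) (n(y) = (3 + 1/5) + (y + 3)/(y + y) = 16/5 + (3 + y)/((2*y)) = 16/5 + (3 + y)*(1/(2*y)) = 16/5 + (3 + y)/(2*y))
54*(n(2) + w(9, -4)) = 54*((1/10)*(15 + 37*2)/2 + (9 - 4)) = 54*((1/10)*(1/2)*(15 + 74) + 5) = 54*((1/10)*(1/2)*89 + 5) = 54*(89/20 + 5) = 54*(189/20) = 5103/10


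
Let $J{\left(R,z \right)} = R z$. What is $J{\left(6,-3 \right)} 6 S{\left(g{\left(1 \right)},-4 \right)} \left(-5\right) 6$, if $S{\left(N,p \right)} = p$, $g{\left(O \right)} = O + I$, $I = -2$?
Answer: $-12960$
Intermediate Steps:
$g{\left(O \right)} = -2 + O$ ($g{\left(O \right)} = O - 2 = -2 + O$)
$J{\left(6,-3 \right)} 6 S{\left(g{\left(1 \right)},-4 \right)} \left(-5\right) 6 = 6 \left(-3\right) 6 \left(-4\right) \left(-5\right) 6 = \left(-18\right) 6 \cdot 20 \cdot 6 = \left(-108\right) 120 = -12960$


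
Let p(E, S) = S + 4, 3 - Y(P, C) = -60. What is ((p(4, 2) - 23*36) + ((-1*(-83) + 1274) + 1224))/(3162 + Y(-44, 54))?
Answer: 1759/3225 ≈ 0.54543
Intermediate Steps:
Y(P, C) = 63 (Y(P, C) = 3 - 1*(-60) = 3 + 60 = 63)
p(E, S) = 4 + S
((p(4, 2) - 23*36) + ((-1*(-83) + 1274) + 1224))/(3162 + Y(-44, 54)) = (((4 + 2) - 23*36) + ((-1*(-83) + 1274) + 1224))/(3162 + 63) = ((6 - 828) + ((83 + 1274) + 1224))/3225 = (-822 + (1357 + 1224))*(1/3225) = (-822 + 2581)*(1/3225) = 1759*(1/3225) = 1759/3225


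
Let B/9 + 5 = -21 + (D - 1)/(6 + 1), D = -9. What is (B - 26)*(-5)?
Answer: 9550/7 ≈ 1364.3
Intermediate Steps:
B = -1728/7 (B = -45 + 9*(-21 + (-9 - 1)/(6 + 1)) = -45 + 9*(-21 - 10/7) = -45 + 9*(-157/7) = -45 - 1413/7 = -1728/7 ≈ -246.86)
(B - 26)*(-5) = (-1728/7 - 26)*(-5) = -1910/7*(-5) = 9550/7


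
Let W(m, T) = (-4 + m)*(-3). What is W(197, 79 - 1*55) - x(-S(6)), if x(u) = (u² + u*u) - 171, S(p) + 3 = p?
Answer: -426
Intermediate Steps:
W(m, T) = 12 - 3*m
S(p) = -3 + p
x(u) = -171 + 2*u² (x(u) = (u² + u²) - 171 = 2*u² - 171 = -171 + 2*u²)
W(197, 79 - 1*55) - x(-S(6)) = (12 - 3*197) - (-171 + 2*(-(-3 + 6))²) = (12 - 591) - (-171 + 2*(-1*3)²) = -579 - (-171 + 2*(-3)²) = -579 - (-171 + 2*9) = -579 - (-171 + 18) = -579 - 1*(-153) = -579 + 153 = -426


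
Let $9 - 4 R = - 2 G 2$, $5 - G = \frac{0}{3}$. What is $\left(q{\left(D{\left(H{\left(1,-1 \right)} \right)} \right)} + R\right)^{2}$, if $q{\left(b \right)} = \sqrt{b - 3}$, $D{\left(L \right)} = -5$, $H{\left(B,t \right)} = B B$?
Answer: $\frac{713}{16} + 29 i \sqrt{2} \approx 44.563 + 41.012 i$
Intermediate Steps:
$H{\left(B,t \right)} = B^{2}$
$G = 5$ ($G = 5 - \frac{0}{3} = 5 - 0 \cdot \frac{1}{3} = 5 - 0 = 5 + 0 = 5$)
$q{\left(b \right)} = \sqrt{-3 + b}$
$R = \frac{29}{4}$ ($R = \frac{9}{4} - \frac{\left(-2\right) 5 \cdot 2}{4} = \frac{9}{4} - \frac{\left(-10\right) 2}{4} = \frac{9}{4} - -5 = \frac{9}{4} + 5 = \frac{29}{4} \approx 7.25$)
$\left(q{\left(D{\left(H{\left(1,-1 \right)} \right)} \right)} + R\right)^{2} = \left(\sqrt{-3 - 5} + \frac{29}{4}\right)^{2} = \left(\sqrt{-8} + \frac{29}{4}\right)^{2} = \left(2 i \sqrt{2} + \frac{29}{4}\right)^{2} = \left(\frac{29}{4} + 2 i \sqrt{2}\right)^{2}$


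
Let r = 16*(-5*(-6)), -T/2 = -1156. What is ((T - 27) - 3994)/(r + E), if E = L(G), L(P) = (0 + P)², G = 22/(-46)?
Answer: -904061/254041 ≈ -3.5587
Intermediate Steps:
T = 2312 (T = -2*(-1156) = 2312)
G = -11/23 (G = 22*(-1/46) = -11/23 ≈ -0.47826)
L(P) = P²
E = 121/529 (E = (-11/23)² = 121/529 ≈ 0.22873)
r = 480 (r = 16*30 = 480)
((T - 27) - 3994)/(r + E) = ((2312 - 27) - 3994)/(480 + 121/529) = (2285 - 3994)/(254041/529) = -1709*529/254041 = -904061/254041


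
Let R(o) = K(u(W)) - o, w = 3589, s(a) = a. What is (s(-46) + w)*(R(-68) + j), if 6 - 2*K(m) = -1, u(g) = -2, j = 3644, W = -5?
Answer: 26328033/2 ≈ 1.3164e+7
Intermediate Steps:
K(m) = 7/2 (K(m) = 3 - 1/2*(-1) = 3 + 1/2 = 7/2)
R(o) = 7/2 - o
(s(-46) + w)*(R(-68) + j) = (-46 + 3589)*((7/2 - 1*(-68)) + 3644) = 3543*((7/2 + 68) + 3644) = 3543*(143/2 + 3644) = 3543*(7431/2) = 26328033/2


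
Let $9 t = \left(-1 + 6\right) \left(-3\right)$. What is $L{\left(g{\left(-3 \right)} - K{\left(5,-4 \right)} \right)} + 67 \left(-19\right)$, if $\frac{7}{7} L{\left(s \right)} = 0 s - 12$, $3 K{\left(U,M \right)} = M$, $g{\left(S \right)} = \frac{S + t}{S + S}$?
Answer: $-1285$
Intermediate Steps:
$t = - \frac{5}{3}$ ($t = \frac{\left(-1 + 6\right) \left(-3\right)}{9} = \frac{5 \left(-3\right)}{9} = \frac{1}{9} \left(-15\right) = - \frac{5}{3} \approx -1.6667$)
$g{\left(S \right)} = \frac{- \frac{5}{3} + S}{2 S}$ ($g{\left(S \right)} = \frac{S - \frac{5}{3}}{S + S} = \frac{- \frac{5}{3} + S}{2 S}$)
$K{\left(U,M \right)} = \frac{M}{3}$
$L{\left(s \right)} = -12$ ($L{\left(s \right)} = 0 s - 12 = 0 - 12 = -12$)
$L{\left(g{\left(-3 \right)} - K{\left(5,-4 \right)} \right)} + 67 \left(-19\right) = -12 + 67 \left(-19\right) = -12 - 1273 = -1285$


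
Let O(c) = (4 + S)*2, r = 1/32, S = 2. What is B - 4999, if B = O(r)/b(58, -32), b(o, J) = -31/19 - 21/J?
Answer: -2971703/593 ≈ -5011.3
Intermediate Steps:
r = 1/32 ≈ 0.031250
O(c) = 12 (O(c) = (4 + 2)*2 = 6*2 = 12)
b(o, J) = -31/19 - 21/J (b(o, J) = -31*1/19 - 21/J = -31/19 - 21/J)
B = -7296/593 (B = 12/(-31/19 - 21/(-32)) = 12/(-31/19 - 21*(-1/32)) = 12/(-31/19 + 21/32) = 12/(-593/608) = 12*(-608/593) = -7296/593 ≈ -12.304)
B - 4999 = -7296/593 - 4999 = -2971703/593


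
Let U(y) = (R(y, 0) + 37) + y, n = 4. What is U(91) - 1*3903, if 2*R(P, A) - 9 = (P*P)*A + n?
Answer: -7537/2 ≈ -3768.5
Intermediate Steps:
R(P, A) = 13/2 + A*P²/2 (R(P, A) = 9/2 + ((P*P)*A + 4)/2 = 9/2 + (P²*A + 4)/2 = 9/2 + (A*P² + 4)/2 = 9/2 + (4 + A*P²)/2 = 9/2 + (2 + A*P²/2) = 13/2 + A*P²/2)
U(y) = 87/2 + y (U(y) = ((13/2 + (½)*0*y²) + 37) + y = ((13/2 + 0) + 37) + y = (13/2 + 37) + y = 87/2 + y)
U(91) - 1*3903 = (87/2 + 91) - 1*3903 = 269/2 - 3903 = -7537/2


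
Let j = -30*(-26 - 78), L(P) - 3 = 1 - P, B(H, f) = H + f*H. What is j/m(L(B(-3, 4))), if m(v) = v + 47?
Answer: 520/11 ≈ 47.273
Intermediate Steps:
B(H, f) = H + H*f
L(P) = 4 - P (L(P) = 3 + (1 - P) = 4 - P)
m(v) = 47 + v
j = 3120 (j = -30*(-104) = 3120)
j/m(L(B(-3, 4))) = 3120/(47 + (4 - (-3)*(1 + 4))) = 3120/(47 + (4 - (-3)*5)) = 3120/(47 + (4 - 1*(-15))) = 3120/(47 + (4 + 15)) = 3120/(47 + 19) = 3120/66 = 3120*(1/66) = 520/11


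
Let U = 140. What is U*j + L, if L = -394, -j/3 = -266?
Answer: 111326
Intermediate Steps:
j = 798 (j = -3*(-266) = 798)
U*j + L = 140*798 - 394 = 111720 - 394 = 111326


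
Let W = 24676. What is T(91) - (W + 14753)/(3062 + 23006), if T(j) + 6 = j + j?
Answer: 4548539/26068 ≈ 174.49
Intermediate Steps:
T(j) = -6 + 2*j (T(j) = -6 + (j + j) = -6 + 2*j)
T(91) - (W + 14753)/(3062 + 23006) = (-6 + 2*91) - (24676 + 14753)/(3062 + 23006) = (-6 + 182) - 39429/26068 = 176 - 39429/26068 = 4548539/26068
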